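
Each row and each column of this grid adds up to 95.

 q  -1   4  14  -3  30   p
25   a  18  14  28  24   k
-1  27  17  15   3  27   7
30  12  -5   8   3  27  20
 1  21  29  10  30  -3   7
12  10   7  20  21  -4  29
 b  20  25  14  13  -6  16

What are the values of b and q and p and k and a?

b = 13, q = 15, p = 36, k = -20, a = 6

Column 2: -1 + 27 + 12 + 21 + 10 + 20 = 89, so its missing entry is 95 − 89 = 6.
Row 7: 20 + 25 + 14 + 13 − 6 + 16 = 82, so its missing entry is 95 − 82 = 13.
Column 1: 25 − 1 + 30 + 1 + 12 + 13 = 80, so its missing entry is 95 − 80 = 15.
Row 1: 15 − 1 + 4 + 14 − 3 + 30 = 59, so its missing entry is 95 − 59 = 36.
Row 2: 25 + 6 + 18 + 14 + 28 + 24 = 115, so its missing entry is 95 − 115 = -20.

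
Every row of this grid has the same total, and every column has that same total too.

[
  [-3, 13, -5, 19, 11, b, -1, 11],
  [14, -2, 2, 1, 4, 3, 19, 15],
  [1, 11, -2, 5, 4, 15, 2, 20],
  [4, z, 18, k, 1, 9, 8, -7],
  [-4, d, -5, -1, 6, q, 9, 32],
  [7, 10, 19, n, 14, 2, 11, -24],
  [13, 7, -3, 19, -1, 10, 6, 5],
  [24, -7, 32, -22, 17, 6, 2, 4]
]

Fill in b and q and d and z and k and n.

Rows 2 and 3 both sum to 56, so that's the common total.
Row 1: -3 + 13 − 5 + 19 + 11 − 1 + 11 = 45, so its missing entry is 56 − 45 = 11.
Column 6: 11 + 3 + 15 + 9 + 2 + 10 + 6 = 56, so its missing entry is 56 − 56 = 0.
Row 6: 7 + 10 + 19 + 14 + 2 + 11 − 24 = 39, so its missing entry is 56 − 39 = 17.
Column 4: 19 + 1 + 5 − 1 + 17 + 19 − 22 = 38, so its missing entry is 56 − 38 = 18.
Row 4: 4 + 18 + 18 + 1 + 9 + 8 − 7 = 51, so its missing entry is 56 − 51 = 5.
Row 5: -4 − 5 − 1 + 6 + 0 + 9 + 32 = 37, so its missing entry is 56 − 37 = 19.

b = 11, q = 0, d = 19, z = 5, k = 18, n = 17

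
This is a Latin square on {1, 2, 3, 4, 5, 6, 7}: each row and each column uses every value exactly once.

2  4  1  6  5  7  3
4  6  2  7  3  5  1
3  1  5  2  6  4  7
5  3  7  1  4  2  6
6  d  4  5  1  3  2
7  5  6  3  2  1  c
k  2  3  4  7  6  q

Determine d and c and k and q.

At (row 5, col 2): row 5 already has {1, 2, 3, 4, 5, 6}, so the value is 7.
Cell (6,7): row 6 already has {1, 2, 3, 5, 6, 7} → 4.
At (row 7, col 7): column 7 already has {1, 2, 3, 4, 6, 7}, so the value is 5.
At (row 7, col 1): row 7 already has {2, 3, 4, 5, 6, 7}, so the value is 1.

d = 7, c = 4, k = 1, q = 5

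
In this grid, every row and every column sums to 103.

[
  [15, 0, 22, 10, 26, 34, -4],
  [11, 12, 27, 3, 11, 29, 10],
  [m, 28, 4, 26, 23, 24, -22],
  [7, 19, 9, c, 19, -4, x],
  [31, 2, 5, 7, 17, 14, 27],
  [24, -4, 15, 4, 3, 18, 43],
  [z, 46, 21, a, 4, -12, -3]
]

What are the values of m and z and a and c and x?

m = 20, z = -5, a = 52, c = 1, x = 52

Row 3 has 28 + 4 + 26 + 23 + 24 − 22 = 83; the blank must be 103 − 83 = 20.
Column 1 has 15 + 11 + 20 + 7 + 31 + 24 = 108; the blank must be 103 − 108 = -5.
Column 7 has -4 + 10 − 22 + 27 + 43 − 3 = 51; the blank must be 103 − 51 = 52.
Row 4 has 7 + 19 + 9 + 19 − 4 + 52 = 102; the blank must be 103 − 102 = 1.
Row 7 has -5 + 46 + 21 + 4 − 12 − 3 = 51; the blank must be 103 − 51 = 52.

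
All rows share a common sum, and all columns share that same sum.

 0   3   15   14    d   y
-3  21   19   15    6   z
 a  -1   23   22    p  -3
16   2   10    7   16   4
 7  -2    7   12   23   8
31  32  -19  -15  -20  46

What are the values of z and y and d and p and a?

Rows 4 and 5 both sum to 55, so that's the common total.
Row 2: -3 + 21 + 19 + 15 + 6 = 58, so its missing entry is 55 − 58 = -3.
Column 1: 0 − 3 + 16 + 7 + 31 = 51, so its missing entry is 55 − 51 = 4.
Row 3: 4 − 1 + 23 + 22 − 3 = 45, so its missing entry is 55 − 45 = 10.
Column 5: 6 + 10 + 16 + 23 − 20 = 35, so its missing entry is 55 − 35 = 20.
Row 1: 0 + 3 + 15 + 14 + 20 = 52, so its missing entry is 55 − 52 = 3.

z = -3, y = 3, d = 20, p = 10, a = 4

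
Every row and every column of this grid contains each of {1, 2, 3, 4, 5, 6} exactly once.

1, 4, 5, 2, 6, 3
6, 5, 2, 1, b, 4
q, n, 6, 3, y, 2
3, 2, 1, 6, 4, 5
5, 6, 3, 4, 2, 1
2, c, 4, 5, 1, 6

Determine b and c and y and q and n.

b = 3, c = 3, y = 5, q = 4, n = 1

For row 3, column 1: column 1 already has {1, 2, 3, 5, 6}; that leaves 4.
At (row 6, col 2): row 6 already has {1, 2, 4, 5, 6}, so the value is 3.
At (row 3, col 2): column 2 already has {2, 3, 4, 5, 6}, so the value is 1.
For row 3, column 5: row 3 already has {1, 2, 3, 4, 6}; that leaves 5.
Cell (2,5): row 2 already has {1, 2, 4, 5, 6} → 3.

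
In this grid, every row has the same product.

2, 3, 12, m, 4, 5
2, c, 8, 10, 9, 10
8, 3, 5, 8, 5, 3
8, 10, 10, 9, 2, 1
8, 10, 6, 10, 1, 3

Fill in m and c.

Rows 3 and 4 each multiply to 14400, so every row has product 14400.
Row 1: 2×3×12×4×5 = 1440, so the missing entry is 14400 ÷ 1440 = 10.
Row 2: 2×8×10×9×10 = 14400, so the missing entry is 14400 ÷ 14400 = 1.

m = 10, c = 1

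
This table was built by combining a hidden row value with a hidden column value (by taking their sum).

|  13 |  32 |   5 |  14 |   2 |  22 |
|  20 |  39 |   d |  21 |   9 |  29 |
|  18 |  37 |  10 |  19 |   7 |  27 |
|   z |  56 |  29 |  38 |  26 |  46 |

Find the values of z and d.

The difference between any two rows is the same in every column — this is an addition table with the headers hidden.
Row 4 minus row 1 is 38 − 14 = 24, so its entry in column 1 is 13 + 24 = 37.
Row 2 minus row 1 is 21 − 14 = 7, so its entry in column 3 is 5 + 7 = 12.

z = 37, d = 12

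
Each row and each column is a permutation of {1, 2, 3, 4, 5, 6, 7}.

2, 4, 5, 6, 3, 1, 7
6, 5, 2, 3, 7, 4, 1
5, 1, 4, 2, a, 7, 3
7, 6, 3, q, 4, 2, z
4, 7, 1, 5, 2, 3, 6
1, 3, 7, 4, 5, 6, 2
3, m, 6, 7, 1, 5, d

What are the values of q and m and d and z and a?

For row 3, column 5: row 3 already has {1, 2, 3, 4, 5, 7}; that leaves 6.
Cell (7,2): column 2 already has {1, 3, 4, 5, 6, 7} → 2.
For row 4, column 4: column 4 already has {2, 3, 4, 5, 6, 7}; that leaves 1.
Cell (4,7): row 4 already has {1, 2, 3, 4, 6, 7} → 5.
Cell (7,7): row 7 already has {1, 2, 3, 5, 6, 7} → 4.

q = 1, m = 2, d = 4, z = 5, a = 6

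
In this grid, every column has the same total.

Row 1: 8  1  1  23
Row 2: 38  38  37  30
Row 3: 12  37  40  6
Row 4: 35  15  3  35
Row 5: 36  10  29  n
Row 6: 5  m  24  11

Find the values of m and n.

The complete columns each total 134.
Column 2 is missing 134 − 101 = 33 (since 1 + 38 + 37 + 15 + 10 = 101).
Column 4 is missing 134 − 105 = 29 (since 23 + 30 + 6 + 35 + 11 = 105).

m = 33, n = 29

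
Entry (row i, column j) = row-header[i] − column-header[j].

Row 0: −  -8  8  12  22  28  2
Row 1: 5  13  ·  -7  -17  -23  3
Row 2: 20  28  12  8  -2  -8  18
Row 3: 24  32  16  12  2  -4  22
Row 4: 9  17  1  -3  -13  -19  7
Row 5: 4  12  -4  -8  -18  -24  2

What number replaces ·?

-3

5 − 8 = -3.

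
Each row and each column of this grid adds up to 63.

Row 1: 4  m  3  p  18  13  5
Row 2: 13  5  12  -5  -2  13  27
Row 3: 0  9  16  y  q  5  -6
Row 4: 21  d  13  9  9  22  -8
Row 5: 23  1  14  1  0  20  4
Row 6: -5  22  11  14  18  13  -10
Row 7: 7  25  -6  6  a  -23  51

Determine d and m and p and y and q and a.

The known cells in row 4 total 66, leaving 63 − 66 = -3 for the blank.
The known cells in column 2 total 59, leaving 63 − 59 = 4 for the blank.
The known cells in row 1 total 47, leaving 63 − 47 = 16 for the blank.
The known cells in row 7 total 60, leaving 63 − 60 = 3 for the blank.
The known cells in column 5 total 46, leaving 63 − 46 = 17 for the blank.
The known cells in row 3 total 41, leaving 63 − 41 = 22 for the blank.

d = -3, m = 4, p = 16, y = 22, q = 17, a = 3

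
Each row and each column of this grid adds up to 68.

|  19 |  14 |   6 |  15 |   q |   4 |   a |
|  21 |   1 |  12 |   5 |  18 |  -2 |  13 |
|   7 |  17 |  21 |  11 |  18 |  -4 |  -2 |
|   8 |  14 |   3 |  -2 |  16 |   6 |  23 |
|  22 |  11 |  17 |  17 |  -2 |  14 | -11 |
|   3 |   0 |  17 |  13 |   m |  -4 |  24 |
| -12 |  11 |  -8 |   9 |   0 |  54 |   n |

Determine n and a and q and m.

n = 14, a = 7, q = 3, m = 15

Row 7: -12 + 11 − 8 + 9 + 0 + 54 = 54, so its missing entry is 68 − 54 = 14.
Row 6: 3 + 0 + 17 + 13 − 4 + 24 = 53, so its missing entry is 68 − 53 = 15.
Column 5: 18 + 18 + 16 − 2 + 15 + 0 = 65, so its missing entry is 68 − 65 = 3.
Row 1: 19 + 14 + 6 + 15 + 3 + 4 = 61, so its missing entry is 68 − 61 = 7.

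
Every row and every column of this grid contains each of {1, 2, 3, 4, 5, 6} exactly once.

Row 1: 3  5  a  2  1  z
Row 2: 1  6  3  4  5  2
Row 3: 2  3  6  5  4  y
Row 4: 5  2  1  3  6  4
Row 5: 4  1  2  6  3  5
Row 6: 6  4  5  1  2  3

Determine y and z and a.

y = 1, z = 6, a = 4

For row 1, column 3: column 3 already has {1, 2, 3, 5, 6}; that leaves 4.
At (row 3, col 6): row 3 already has {2, 3, 4, 5, 6}, so the value is 1.
For row 1, column 6: row 1 already has {1, 2, 3, 4, 5}; that leaves 6.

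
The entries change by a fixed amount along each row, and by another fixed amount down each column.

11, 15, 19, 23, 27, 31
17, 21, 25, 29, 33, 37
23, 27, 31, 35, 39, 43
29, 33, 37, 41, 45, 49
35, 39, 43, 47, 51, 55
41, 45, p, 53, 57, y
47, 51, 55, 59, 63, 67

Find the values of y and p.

y = 61, p = 49

Along each row the entries change by 4 per step; down each column they change by 6.
Row 6: from 41 at column 1, stepping by 4 to column 6 gives 61.
Row 6: from 41 at column 1, stepping by 4 to column 3 gives 49.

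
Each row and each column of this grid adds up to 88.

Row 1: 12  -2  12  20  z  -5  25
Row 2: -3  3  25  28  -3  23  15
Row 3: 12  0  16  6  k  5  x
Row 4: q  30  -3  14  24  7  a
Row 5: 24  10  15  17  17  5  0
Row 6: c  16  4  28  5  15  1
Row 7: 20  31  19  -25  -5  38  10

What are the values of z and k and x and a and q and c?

Row 1 has 12 − 2 + 12 + 20 − 5 + 25 = 62; the blank must be 88 − 62 = 26.
Column 5 has 26 − 3 + 24 + 17 + 5 − 5 = 64; the blank must be 88 − 64 = 24.
Row 3 has 12 + 0 + 16 + 6 + 24 + 5 = 63; the blank must be 88 − 63 = 25.
Row 6 has 16 + 4 + 28 + 5 + 15 + 1 = 69; the blank must be 88 − 69 = 19.
Column 1 has 12 − 3 + 12 + 24 + 19 + 20 = 84; the blank must be 88 − 84 = 4.
Row 4 has 4 + 30 − 3 + 14 + 24 + 7 = 76; the blank must be 88 − 76 = 12.

z = 26, k = 24, x = 25, a = 12, q = 4, c = 19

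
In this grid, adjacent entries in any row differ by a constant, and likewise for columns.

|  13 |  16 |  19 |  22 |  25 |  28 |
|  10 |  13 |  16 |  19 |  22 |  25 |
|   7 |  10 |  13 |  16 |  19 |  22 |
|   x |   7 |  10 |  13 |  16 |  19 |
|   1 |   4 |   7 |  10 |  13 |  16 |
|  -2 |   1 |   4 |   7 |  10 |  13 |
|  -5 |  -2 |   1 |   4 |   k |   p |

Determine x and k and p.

Along each row the entries change by 3 per step; down each column they change by -3.
Row 4: from 7 at column 2, stepping by 3 to column 1 gives 4.
Row 7: from -5 at column 1, stepping by 3 to column 5 gives 7.
Row 7: from -5 at column 1, stepping by 3 to column 6 gives 10.

x = 4, k = 7, p = 10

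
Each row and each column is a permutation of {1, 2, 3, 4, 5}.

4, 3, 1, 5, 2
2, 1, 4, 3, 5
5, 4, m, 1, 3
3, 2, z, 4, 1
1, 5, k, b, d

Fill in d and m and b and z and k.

d = 4, m = 2, b = 2, z = 5, k = 3

For row 5, column 5: column 5 already has {1, 2, 3, 5}; that leaves 4.
For row 5, column 4: column 4 already has {1, 3, 4, 5}; that leaves 2.
Cell (5,3): row 5 already has {1, 2, 4, 5} → 3.
Cell (3,3): row 3 already has {1, 3, 4, 5} → 2.
For row 4, column 3: row 4 already has {1, 2, 3, 4}; that leaves 5.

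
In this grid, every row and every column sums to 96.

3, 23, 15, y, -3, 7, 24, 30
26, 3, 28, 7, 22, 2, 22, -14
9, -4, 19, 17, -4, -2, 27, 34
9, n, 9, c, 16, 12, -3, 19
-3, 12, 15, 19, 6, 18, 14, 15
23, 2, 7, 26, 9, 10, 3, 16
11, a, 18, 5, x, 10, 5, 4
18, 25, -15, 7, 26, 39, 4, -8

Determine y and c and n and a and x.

y = -3, c = 18, n = 16, a = 19, x = 24

Row 1: 3 + 23 + 15 − 3 + 7 + 24 + 30 = 99, so its missing entry is 96 − 99 = -3.
Column 5: -3 + 22 − 4 + 16 + 6 + 9 + 26 = 72, so its missing entry is 96 − 72 = 24.
Row 7: 11 + 18 + 5 + 24 + 10 + 5 + 4 = 77, so its missing entry is 96 − 77 = 19.
Column 2: 23 + 3 − 4 + 12 + 2 + 19 + 25 = 80, so its missing entry is 96 − 80 = 16.
Row 4: 9 + 16 + 9 + 16 + 12 − 3 + 19 = 78, so its missing entry is 96 − 78 = 18.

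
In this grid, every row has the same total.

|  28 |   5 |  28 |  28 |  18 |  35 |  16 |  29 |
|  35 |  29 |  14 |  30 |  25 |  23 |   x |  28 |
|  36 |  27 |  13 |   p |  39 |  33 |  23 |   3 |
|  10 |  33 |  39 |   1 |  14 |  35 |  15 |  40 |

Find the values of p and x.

p = 13, x = 3

The complete rows each total 187.
Row 3 is missing 187 − 174 = 13 (since 36 + 27 + 13 + 39 + 33 + 23 + 3 = 174).
Row 2 is missing 187 − 184 = 3 (since 35 + 29 + 14 + 30 + 25 + 23 + 28 = 184).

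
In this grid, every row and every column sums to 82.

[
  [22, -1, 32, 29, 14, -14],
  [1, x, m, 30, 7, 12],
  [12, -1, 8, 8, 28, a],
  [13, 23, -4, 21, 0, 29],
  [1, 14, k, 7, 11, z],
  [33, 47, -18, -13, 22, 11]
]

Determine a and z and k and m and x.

a = 27, z = 17, k = 32, m = 32, x = 0

Column 2 has -1 − 1 + 23 + 14 + 47 = 82; the blank must be 82 − 82 = 0.
Row 2 has 1 + 0 + 30 + 7 + 12 = 50; the blank must be 82 − 50 = 32.
Column 3 has 32 + 32 + 8 − 4 − 18 = 50; the blank must be 82 − 50 = 32.
Row 5 has 1 + 14 + 32 + 7 + 11 = 65; the blank must be 82 − 65 = 17.
Row 3 has 12 − 1 + 8 + 8 + 28 = 55; the blank must be 82 − 55 = 27.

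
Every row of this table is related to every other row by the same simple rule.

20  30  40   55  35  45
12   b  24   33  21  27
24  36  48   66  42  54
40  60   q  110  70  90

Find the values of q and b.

q = 80, b = 18

Each row is a constant multiple of every other row — this is a multiplication table with the headers hidden.
Row 4 is 70/35 = 2/1 times row 1, so its entry in column 3 is 40 × 2/1 = 80.
Row 2 is 21/35 = 3/5 times row 1, so its entry in column 2 is 30 × 3/5 = 18.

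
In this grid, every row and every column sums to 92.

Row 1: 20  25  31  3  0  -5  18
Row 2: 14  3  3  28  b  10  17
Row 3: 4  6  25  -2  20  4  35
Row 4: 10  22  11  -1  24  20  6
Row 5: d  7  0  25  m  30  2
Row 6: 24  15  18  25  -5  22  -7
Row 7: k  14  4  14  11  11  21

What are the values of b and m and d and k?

b = 17, m = 25, d = 3, k = 17

Row 2 has 14 + 3 + 3 + 28 + 10 + 17 = 75; the blank must be 92 − 75 = 17.
Column 5 has 0 + 17 + 20 + 24 − 5 + 11 = 67; the blank must be 92 − 67 = 25.
Row 5 has 7 + 0 + 25 + 25 + 30 + 2 = 89; the blank must be 92 − 89 = 3.
Row 7 has 14 + 4 + 14 + 11 + 11 + 21 = 75; the blank must be 92 − 75 = 17.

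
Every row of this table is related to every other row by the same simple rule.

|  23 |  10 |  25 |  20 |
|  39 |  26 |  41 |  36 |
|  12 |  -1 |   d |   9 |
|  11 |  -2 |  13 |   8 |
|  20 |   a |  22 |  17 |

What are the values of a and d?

The difference between any two rows is the same in every column — this is an addition table with the headers hidden.
Row 5 minus row 1 is 17 − 20 = -3, so its entry in column 2 is 10 + (-3) = 7.
Row 3 minus row 1 is 9 − 20 = -11, so its entry in column 3 is 25 + (-11) = 14.

a = 7, d = 14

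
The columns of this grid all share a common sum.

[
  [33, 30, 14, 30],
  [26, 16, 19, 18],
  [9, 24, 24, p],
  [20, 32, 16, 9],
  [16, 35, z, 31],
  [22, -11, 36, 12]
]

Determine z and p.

The complete columns each total 126.
Column 3 is missing 126 − 109 = 17 (since 14 + 19 + 24 + 16 + 36 = 109).
Column 4 is missing 126 − 100 = 26 (since 30 + 18 + 9 + 31 + 12 = 100).

z = 17, p = 26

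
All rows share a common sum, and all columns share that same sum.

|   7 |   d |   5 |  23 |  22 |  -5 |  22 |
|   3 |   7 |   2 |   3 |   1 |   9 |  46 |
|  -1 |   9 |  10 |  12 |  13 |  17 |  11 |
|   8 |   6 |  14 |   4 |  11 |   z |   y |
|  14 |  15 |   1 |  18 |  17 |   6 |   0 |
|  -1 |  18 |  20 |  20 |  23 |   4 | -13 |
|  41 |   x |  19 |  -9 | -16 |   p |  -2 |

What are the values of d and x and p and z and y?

Rows 2 and 3 both sum to 71, so that's the common total.
The known cells in row 1 total 74, leaving 71 − 74 = -3 for the blank.
The known cells in column 2 total 52, leaving 71 − 52 = 19 for the blank.
The known cells in row 7 total 52, leaving 71 − 52 = 19 for the blank.
The known cells in column 7 total 64, leaving 71 − 64 = 7 for the blank.
The known cells in row 4 total 50, leaving 71 − 50 = 21 for the blank.

d = -3, x = 19, p = 19, z = 21, y = 7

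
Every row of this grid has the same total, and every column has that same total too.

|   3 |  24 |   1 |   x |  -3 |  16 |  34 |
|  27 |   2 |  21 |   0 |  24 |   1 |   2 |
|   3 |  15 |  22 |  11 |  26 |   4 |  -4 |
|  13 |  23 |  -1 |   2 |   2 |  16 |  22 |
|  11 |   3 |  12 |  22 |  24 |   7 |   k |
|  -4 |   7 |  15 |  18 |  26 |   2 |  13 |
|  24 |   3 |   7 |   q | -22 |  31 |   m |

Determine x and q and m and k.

x = 2, q = 22, m = 12, k = -2

Rows 2 and 3 both sum to 77, so that's the common total.
Row 1: 3 + 24 + 1 − 3 + 16 + 34 = 75, so its missing entry is 77 − 75 = 2.
Row 5: 11 + 3 + 12 + 22 + 24 + 7 = 79, so its missing entry is 77 − 79 = -2.
Column 7: 34 + 2 − 4 + 22 − 2 + 13 = 65, so its missing entry is 77 − 65 = 12.
Row 7: 24 + 3 + 7 − 22 + 31 + 12 = 55, so its missing entry is 77 − 55 = 22.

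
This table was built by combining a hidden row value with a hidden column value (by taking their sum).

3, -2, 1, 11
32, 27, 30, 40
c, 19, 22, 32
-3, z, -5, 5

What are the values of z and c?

z = -8, c = 24

The difference between any two rows is the same in every column — this is an addition table with the headers hidden.
Row 4 minus row 1 is -5 − 1 = -6, so its entry in column 2 is -2 + (-6) = -8.
Row 3 minus row 1 is 22 − 1 = 21, so its entry in column 1 is 3 + 21 = 24.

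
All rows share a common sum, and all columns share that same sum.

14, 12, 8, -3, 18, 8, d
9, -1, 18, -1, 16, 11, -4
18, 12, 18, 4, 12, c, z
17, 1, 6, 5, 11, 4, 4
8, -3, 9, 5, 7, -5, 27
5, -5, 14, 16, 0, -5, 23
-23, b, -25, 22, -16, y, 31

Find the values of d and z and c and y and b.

Rows 2 and 4 both sum to 48, so that's the common total.
The known cells in column 2 total 16, leaving 48 − 16 = 32 for the blank.
The known cells in row 7 total 21, leaving 48 − 21 = 27 for the blank.
The known cells in row 1 total 57, leaving 48 − 57 = -9 for the blank.
The known cells in column 7 total 72, leaving 48 − 72 = -24 for the blank.
The known cells in row 3 total 40, leaving 48 − 40 = 8 for the blank.

d = -9, z = -24, c = 8, y = 27, b = 32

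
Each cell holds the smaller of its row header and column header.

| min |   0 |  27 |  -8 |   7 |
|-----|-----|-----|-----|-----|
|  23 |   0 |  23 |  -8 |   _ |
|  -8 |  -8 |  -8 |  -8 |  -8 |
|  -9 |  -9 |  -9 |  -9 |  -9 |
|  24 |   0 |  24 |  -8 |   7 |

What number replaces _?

7

min(23, 7) = 7.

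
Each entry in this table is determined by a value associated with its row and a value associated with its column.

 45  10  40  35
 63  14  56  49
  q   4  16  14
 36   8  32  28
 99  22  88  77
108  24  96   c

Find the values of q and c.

q = 18, c = 84

Each row is a constant multiple of every other row — this is a multiplication table with the headers hidden.
Row 3 is 4/10 = 2/5 times row 1, so its entry in column 1 is 45 × 2/5 = 18.
Row 6 is 24/10 = 12/5 times row 1, so its entry in column 4 is 35 × 12/5 = 84.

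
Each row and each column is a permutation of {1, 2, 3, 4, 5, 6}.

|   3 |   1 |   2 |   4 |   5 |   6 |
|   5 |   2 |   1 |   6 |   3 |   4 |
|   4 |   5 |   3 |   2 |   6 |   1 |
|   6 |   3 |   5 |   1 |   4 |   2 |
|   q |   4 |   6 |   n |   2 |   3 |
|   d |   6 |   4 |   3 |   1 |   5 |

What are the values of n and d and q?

Cell (6,1): row 6 already has {1, 3, 4, 5, 6} → 2.
At (row 5, col 1): column 1 already has {2, 3, 4, 5, 6}, so the value is 1.
Cell (5,4): row 5 already has {1, 2, 3, 4, 6} → 5.

n = 5, d = 2, q = 1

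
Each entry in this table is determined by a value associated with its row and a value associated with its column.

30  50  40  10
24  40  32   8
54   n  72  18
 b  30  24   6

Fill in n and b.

Each row is a constant multiple of every other row — this is a multiplication table with the headers hidden.
Row 3 is 18/10 = 9/5 times row 1, so its entry in column 2 is 50 × 9/5 = 90.
Row 4 is 6/10 = 3/5 times row 1, so its entry in column 1 is 30 × 3/5 = 18.

n = 90, b = 18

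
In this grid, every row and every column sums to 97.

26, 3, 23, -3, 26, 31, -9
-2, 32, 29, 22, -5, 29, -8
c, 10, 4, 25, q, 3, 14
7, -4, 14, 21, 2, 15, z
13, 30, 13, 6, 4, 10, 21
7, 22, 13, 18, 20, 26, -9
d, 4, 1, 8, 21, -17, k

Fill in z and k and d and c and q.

z = 42, k = 46, d = 34, c = 12, q = 29

Column 5: 26 − 5 + 2 + 4 + 20 + 21 = 68, so its missing entry is 97 − 68 = 29.
Row 3: 10 + 4 + 25 + 29 + 3 + 14 = 85, so its missing entry is 97 − 85 = 12.
Row 4: 7 − 4 + 14 + 21 + 2 + 15 = 55, so its missing entry is 97 − 55 = 42.
Column 1: 26 − 2 + 12 + 7 + 13 + 7 = 63, so its missing entry is 97 − 63 = 34.
Row 7: 34 + 4 + 1 + 8 + 21 − 17 = 51, so its missing entry is 97 − 51 = 46.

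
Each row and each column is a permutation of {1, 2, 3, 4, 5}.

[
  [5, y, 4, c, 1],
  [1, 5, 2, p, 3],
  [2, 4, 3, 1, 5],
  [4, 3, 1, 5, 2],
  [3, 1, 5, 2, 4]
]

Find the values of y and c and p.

y = 2, c = 3, p = 4

At (row 1, col 2): column 2 already has {1, 3, 4, 5}, so the value is 2.
For row 1, column 4: row 1 already has {1, 2, 4, 5}; that leaves 3.
At (row 2, col 4): row 2 already has {1, 2, 3, 5}, so the value is 4.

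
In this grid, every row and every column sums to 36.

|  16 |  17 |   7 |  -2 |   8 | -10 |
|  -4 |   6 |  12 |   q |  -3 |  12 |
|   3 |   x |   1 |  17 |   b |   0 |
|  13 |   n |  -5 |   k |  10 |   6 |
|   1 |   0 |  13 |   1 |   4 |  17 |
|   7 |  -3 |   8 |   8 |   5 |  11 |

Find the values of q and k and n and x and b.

q = 13, k = -1, n = 13, x = 3, b = 12

The known cells in column 5 total 24, leaving 36 − 24 = 12 for the blank.
The known cells in row 3 total 33, leaving 36 − 33 = 3 for the blank.
The known cells in column 2 total 23, leaving 36 − 23 = 13 for the blank.
The known cells in row 4 total 37, leaving 36 − 37 = -1 for the blank.
The known cells in row 2 total 23, leaving 36 − 23 = 13 for the blank.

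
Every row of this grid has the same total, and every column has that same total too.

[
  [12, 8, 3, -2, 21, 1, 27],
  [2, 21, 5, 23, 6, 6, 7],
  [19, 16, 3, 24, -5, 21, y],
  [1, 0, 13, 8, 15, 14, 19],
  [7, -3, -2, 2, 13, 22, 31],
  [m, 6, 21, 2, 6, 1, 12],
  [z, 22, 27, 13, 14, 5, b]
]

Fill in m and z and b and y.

m = 22, z = 7, b = -18, y = -8

Rows 1 and 2 both sum to 70, so that's the common total.
Row 6 has 6 + 21 + 2 + 6 + 1 + 12 = 48; the blank must be 70 − 48 = 22.
Row 3 has 19 + 16 + 3 + 24 − 5 + 21 = 78; the blank must be 70 − 78 = -8.
Column 7 has 27 + 7 − 8 + 19 + 31 + 12 = 88; the blank must be 70 − 88 = -18.
Row 7 has 22 + 27 + 13 + 14 + 5 − 18 = 63; the blank must be 70 − 63 = 7.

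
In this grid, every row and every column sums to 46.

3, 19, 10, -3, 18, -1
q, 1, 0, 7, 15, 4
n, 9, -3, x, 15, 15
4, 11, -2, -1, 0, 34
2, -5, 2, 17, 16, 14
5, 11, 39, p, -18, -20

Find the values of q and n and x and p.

The known cells in row 2 total 27, leaving 46 − 27 = 19 for the blank.
The known cells in row 6 total 17, leaving 46 − 17 = 29 for the blank.
The known cells in column 4 total 49, leaving 46 − 49 = -3 for the blank.
The known cells in row 3 total 33, leaving 46 − 33 = 13 for the blank.

q = 19, n = 13, x = -3, p = 29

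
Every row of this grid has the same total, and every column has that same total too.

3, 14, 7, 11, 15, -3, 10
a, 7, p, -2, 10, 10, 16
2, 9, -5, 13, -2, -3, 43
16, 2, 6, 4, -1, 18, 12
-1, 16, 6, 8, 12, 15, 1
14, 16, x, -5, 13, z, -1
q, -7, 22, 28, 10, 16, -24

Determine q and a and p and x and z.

Rows 1 and 3 both sum to 57, so that's the common total.
Column 6 has -3 + 10 − 3 + 18 + 15 + 16 = 53; the blank must be 57 − 53 = 4.
Row 7 has -7 + 22 + 28 + 10 + 16 − 24 = 45; the blank must be 57 − 45 = 12.
Column 1 has 3 + 2 + 16 − 1 + 14 + 12 = 46; the blank must be 57 − 46 = 11.
Row 2 has 11 + 7 − 2 + 10 + 10 + 16 = 52; the blank must be 57 − 52 = 5.
Row 6 has 14 + 16 − 5 + 13 + 4 − 1 = 41; the blank must be 57 − 41 = 16.

q = 12, a = 11, p = 5, x = 16, z = 4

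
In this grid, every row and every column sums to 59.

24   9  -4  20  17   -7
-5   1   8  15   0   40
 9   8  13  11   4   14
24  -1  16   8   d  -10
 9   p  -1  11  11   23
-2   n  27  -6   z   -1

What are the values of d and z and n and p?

d = 22, z = 5, n = 36, p = 6

Row 5 has 9 − 1 + 11 + 11 + 23 = 53; the blank must be 59 − 53 = 6.
Column 2 has 9 + 1 + 8 − 1 + 6 = 23; the blank must be 59 − 23 = 36.
Row 6 has -2 + 36 + 27 − 6 − 1 = 54; the blank must be 59 − 54 = 5.
Row 4 has 24 − 1 + 16 + 8 − 10 = 37; the blank must be 59 − 37 = 22.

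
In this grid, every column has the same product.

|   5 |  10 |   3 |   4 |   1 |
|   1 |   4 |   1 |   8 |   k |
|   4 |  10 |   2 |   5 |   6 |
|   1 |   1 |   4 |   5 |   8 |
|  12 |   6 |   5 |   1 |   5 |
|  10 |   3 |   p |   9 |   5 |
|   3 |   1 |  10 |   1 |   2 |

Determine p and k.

p = 6, k = 3

Columns 2 and 4 each multiply to 7200, so every column has product 7200.
Column 3: 3×1×2×4×5×10 = 1200, so the missing entry is 7200 ÷ 1200 = 6.
Column 5: 1×6×8×5×5×2 = 2400, so the missing entry is 7200 ÷ 2400 = 3.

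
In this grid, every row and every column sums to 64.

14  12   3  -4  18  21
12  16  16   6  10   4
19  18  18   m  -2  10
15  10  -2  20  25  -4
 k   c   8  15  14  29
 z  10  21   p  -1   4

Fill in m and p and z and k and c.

Row 3: 19 + 18 + 18 − 2 + 10 = 63, so its missing entry is 64 − 63 = 1.
Column 4: -4 + 6 + 1 + 20 + 15 = 38, so its missing entry is 64 − 38 = 26.
Row 6: 10 + 21 + 26 − 1 + 4 = 60, so its missing entry is 64 − 60 = 4.
Column 1: 14 + 12 + 19 + 15 + 4 = 64, so its missing entry is 64 − 64 = 0.
Row 5: 0 + 8 + 15 + 14 + 29 = 66, so its missing entry is 64 − 66 = -2.

m = 1, p = 26, z = 4, k = 0, c = -2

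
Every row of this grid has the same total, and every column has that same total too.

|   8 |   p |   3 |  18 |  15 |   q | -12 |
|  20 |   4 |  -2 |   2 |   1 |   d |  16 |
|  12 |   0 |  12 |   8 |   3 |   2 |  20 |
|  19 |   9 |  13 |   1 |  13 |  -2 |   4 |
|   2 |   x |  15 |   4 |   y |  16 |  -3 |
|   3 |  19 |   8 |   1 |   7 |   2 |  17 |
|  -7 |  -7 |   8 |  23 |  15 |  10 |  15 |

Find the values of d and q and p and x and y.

Rows 3 and 4 both sum to 57, so that's the common total.
The known cells in column 5 total 54, leaving 57 − 54 = 3 for the blank.
The known cells in row 2 total 41, leaving 57 − 41 = 16 for the blank.
The known cells in column 6 total 44, leaving 57 − 44 = 13 for the blank.
The known cells in row 1 total 45, leaving 57 − 45 = 12 for the blank.
The known cells in row 5 total 37, leaving 57 − 37 = 20 for the blank.

d = 16, q = 13, p = 12, x = 20, y = 3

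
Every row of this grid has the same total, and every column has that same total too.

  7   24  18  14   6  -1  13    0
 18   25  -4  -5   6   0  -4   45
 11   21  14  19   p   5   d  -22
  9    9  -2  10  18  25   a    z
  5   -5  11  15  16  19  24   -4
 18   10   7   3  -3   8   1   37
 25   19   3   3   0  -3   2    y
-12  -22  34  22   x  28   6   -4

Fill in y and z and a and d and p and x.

Rows 1 and 2 both sum to 81, so that's the common total.
Row 8: -12 − 22 + 34 + 22 + 28 + 6 − 4 = 52, so its missing entry is 81 − 52 = 29.
Column 5: 6 + 6 + 18 + 16 − 3 + 0 + 29 = 72, so its missing entry is 81 − 72 = 9.
Row 7: 25 + 19 + 3 + 3 + 0 − 3 + 2 = 49, so its missing entry is 81 − 49 = 32.
Column 8: 0 + 45 − 22 − 4 + 37 + 32 − 4 = 84, so its missing entry is 81 − 84 = -3.
Row 3: 11 + 21 + 14 + 19 + 9 + 5 − 22 = 57, so its missing entry is 81 − 57 = 24.
Row 4: 9 + 9 − 2 + 10 + 18 + 25 − 3 = 66, so its missing entry is 81 − 66 = 15.

y = 32, z = -3, a = 15, d = 24, p = 9, x = 29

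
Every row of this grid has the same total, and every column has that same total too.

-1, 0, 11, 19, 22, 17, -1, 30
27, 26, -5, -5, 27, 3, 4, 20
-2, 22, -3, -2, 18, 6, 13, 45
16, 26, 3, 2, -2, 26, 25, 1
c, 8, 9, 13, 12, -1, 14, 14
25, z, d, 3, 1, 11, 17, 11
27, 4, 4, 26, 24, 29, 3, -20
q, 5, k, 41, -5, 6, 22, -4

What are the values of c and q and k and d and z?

Rows 1 and 2 both sum to 97, so that's the common total.
Row 5 has 8 + 9 + 13 + 12 − 1 + 14 + 14 = 69; the blank must be 97 − 69 = 28.
Column 1 has -1 + 27 − 2 + 16 + 28 + 25 + 27 = 120; the blank must be 97 − 120 = -23.
Column 2 has 0 + 26 + 22 + 26 + 8 + 4 + 5 = 91; the blank must be 97 − 91 = 6.
Row 8 has -23 + 5 + 41 − 5 + 6 + 22 − 4 = 42; the blank must be 97 − 42 = 55.
Row 6 has 25 + 6 + 3 + 1 + 11 + 17 + 11 = 74; the blank must be 97 − 74 = 23.

c = 28, q = -23, k = 55, d = 23, z = 6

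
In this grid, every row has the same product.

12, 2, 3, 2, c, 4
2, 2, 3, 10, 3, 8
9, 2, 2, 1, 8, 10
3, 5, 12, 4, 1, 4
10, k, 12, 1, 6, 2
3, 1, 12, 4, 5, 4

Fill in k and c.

Rows 2 and 4 each multiply to 2880, so every row has product 2880.
Row 5: 10×12×1×6×2 = 1440, so the missing entry is 2880 ÷ 1440 = 2.
Row 1: 12×2×3×2×4 = 576, so the missing entry is 2880 ÷ 576 = 5.

k = 2, c = 5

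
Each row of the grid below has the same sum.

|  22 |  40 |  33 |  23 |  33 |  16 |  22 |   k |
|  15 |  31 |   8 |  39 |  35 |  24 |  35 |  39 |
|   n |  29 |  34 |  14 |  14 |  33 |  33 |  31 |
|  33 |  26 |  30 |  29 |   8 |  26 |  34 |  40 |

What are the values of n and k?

n = 38, k = 37

The complete rows each total 226.
Row 3 is missing 226 − 188 = 38 (since 29 + 34 + 14 + 14 + 33 + 33 + 31 = 188).
Row 1 is missing 226 − 189 = 37 (since 22 + 40 + 33 + 23 + 33 + 16 + 22 = 189).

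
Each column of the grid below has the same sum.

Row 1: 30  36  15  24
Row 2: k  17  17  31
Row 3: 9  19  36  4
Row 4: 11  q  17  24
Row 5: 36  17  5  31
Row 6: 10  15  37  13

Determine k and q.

k = 31, q = 23

Columns 3 and 4 both add up to 127, so every column sums to 127.
Column 1: 30 + 9 + 11 + 36 + 10 = 96, so the missing entry is 127 − 96 = 31.
Column 2: 36 + 17 + 19 + 17 + 15 = 104, so the missing entry is 127 − 104 = 23.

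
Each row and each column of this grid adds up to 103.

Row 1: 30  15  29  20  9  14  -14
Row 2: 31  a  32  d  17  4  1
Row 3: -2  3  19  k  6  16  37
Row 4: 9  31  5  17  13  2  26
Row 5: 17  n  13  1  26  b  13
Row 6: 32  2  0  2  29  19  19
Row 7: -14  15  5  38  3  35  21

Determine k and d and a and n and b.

k = 24, d = 1, a = 17, n = 20, b = 13

Row 3: -2 + 3 + 19 + 6 + 16 + 37 = 79, so its missing entry is 103 − 79 = 24.
Column 6: 14 + 4 + 16 + 2 + 19 + 35 = 90, so its missing entry is 103 − 90 = 13.
Row 5: 17 + 13 + 1 + 26 + 13 + 13 = 83, so its missing entry is 103 − 83 = 20.
Column 2: 15 + 3 + 31 + 20 + 2 + 15 = 86, so its missing entry is 103 − 86 = 17.
Row 2: 31 + 17 + 32 + 17 + 4 + 1 = 102, so its missing entry is 103 − 102 = 1.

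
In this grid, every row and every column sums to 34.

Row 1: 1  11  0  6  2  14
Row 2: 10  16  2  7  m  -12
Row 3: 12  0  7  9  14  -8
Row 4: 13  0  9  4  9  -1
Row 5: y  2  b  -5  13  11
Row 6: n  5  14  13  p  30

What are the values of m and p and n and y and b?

Column 3: 0 + 2 + 7 + 9 + 14 = 32, so its missing entry is 34 − 32 = 2.
Row 5: 2 + 2 − 5 + 13 + 11 = 23, so its missing entry is 34 − 23 = 11.
Row 2: 10 + 16 + 2 + 7 − 12 = 23, so its missing entry is 34 − 23 = 11.
Column 5: 2 + 11 + 14 + 9 + 13 = 49, so its missing entry is 34 − 49 = -15.
Row 6: 5 + 14 + 13 − 15 + 30 = 47, so its missing entry is 34 − 47 = -13.

m = 11, p = -15, n = -13, y = 11, b = 2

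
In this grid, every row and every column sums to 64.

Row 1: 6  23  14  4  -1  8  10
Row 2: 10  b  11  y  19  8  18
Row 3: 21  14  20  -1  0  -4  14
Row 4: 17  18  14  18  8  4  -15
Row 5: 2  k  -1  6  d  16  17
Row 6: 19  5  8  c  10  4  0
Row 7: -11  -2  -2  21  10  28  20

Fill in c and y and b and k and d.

The known cells in column 5 total 46, leaving 64 − 46 = 18 for the blank.
The known cells in row 5 total 58, leaving 64 − 58 = 6 for the blank.
The known cells in column 2 total 64, leaving 64 − 64 = 0 for the blank.
The known cells in row 6 total 46, leaving 64 − 46 = 18 for the blank.
The known cells in row 2 total 66, leaving 64 − 66 = -2 for the blank.

c = 18, y = -2, b = 0, k = 6, d = 18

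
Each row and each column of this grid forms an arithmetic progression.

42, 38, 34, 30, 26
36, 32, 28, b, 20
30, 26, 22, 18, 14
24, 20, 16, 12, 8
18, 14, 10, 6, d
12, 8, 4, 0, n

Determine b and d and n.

b = 24, d = 2, n = -4

Along each row the entries change by -4 per step; down each column they change by -6.
Row 2: from 36 at column 1, stepping by -4 to column 4 gives 24.
Row 5: from 18 at column 1, stepping by -4 to column 5 gives 2.
Row 6: from 12 at column 1, stepping by -4 to column 5 gives -4.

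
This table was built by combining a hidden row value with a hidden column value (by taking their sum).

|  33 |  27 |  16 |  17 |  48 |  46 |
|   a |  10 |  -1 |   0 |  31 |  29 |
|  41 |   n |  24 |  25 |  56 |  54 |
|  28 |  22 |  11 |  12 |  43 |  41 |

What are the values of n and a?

The difference between any two rows is the same in every column — this is an addition table with the headers hidden.
Row 3 minus row 1 is 24 − 16 = 8, so its entry in column 2 is 27 + 8 = 35.
Row 2 minus row 1 is -1 − 16 = -17, so its entry in column 1 is 33 + (-17) = 16.

n = 35, a = 16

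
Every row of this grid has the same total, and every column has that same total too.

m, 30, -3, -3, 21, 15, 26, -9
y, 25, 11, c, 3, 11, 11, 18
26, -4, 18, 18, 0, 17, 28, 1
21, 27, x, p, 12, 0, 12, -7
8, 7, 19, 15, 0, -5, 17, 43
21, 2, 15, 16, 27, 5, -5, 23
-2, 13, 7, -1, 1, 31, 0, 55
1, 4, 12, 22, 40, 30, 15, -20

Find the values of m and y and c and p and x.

Rows 3 and 5 both sum to 104, so that's the common total.
The known cells in row 1 total 77, leaving 104 − 77 = 27 for the blank.
The known cells in column 1 total 102, leaving 104 − 102 = 2 for the blank.
The known cells in column 3 total 79, leaving 104 − 79 = 25 for the blank.
The known cells in row 4 total 90, leaving 104 − 90 = 14 for the blank.
The known cells in row 2 total 81, leaving 104 − 81 = 23 for the blank.

m = 27, y = 2, c = 23, p = 14, x = 25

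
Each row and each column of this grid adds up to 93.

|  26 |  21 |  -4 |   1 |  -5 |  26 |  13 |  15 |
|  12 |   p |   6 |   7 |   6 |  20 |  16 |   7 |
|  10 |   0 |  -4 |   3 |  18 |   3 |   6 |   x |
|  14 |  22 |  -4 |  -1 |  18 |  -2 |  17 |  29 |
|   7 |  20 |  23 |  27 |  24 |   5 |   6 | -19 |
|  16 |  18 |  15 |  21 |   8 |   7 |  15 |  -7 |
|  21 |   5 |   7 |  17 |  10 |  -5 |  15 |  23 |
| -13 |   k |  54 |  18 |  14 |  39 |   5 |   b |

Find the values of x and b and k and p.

x = 57, b = -12, k = -12, p = 19

Row 2 has 12 + 6 + 7 + 6 + 20 + 16 + 7 = 74; the blank must be 93 − 74 = 19.
Column 2 has 21 + 19 + 0 + 22 + 20 + 18 + 5 = 105; the blank must be 93 − 105 = -12.
Row 8 has -13 − 12 + 54 + 18 + 14 + 39 + 5 = 105; the blank must be 93 − 105 = -12.
Row 3 has 10 + 0 − 4 + 3 + 18 + 3 + 6 = 36; the blank must be 93 − 36 = 57.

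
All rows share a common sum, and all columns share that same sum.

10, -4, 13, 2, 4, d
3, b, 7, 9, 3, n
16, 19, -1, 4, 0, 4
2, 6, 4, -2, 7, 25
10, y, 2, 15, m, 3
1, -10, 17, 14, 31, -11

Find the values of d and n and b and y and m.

Rows 3 and 4 both sum to 42, so that's the common total.
Column 5: 4 + 3 + 0 + 7 + 31 = 45, so its missing entry is 42 − 45 = -3.
Row 1: 10 − 4 + 13 + 2 + 4 = 25, so its missing entry is 42 − 25 = 17.
Column 6: 17 + 4 + 25 + 3 − 11 = 38, so its missing entry is 42 − 38 = 4.
Row 2: 3 + 7 + 9 + 3 + 4 = 26, so its missing entry is 42 − 26 = 16.
Row 5: 10 + 2 + 15 − 3 + 3 = 27, so its missing entry is 42 − 27 = 15.

d = 17, n = 4, b = 16, y = 15, m = -3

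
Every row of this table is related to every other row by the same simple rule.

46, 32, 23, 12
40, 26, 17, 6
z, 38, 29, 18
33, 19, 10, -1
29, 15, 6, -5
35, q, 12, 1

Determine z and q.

z = 52, q = 21

The difference between any two rows is the same in every column — this is an addition table with the headers hidden.
Row 3 minus row 1 is 29 − 23 = 6, so its entry in column 1 is 46 + 6 = 52.
Row 6 minus row 1 is 12 − 23 = -11, so its entry in column 2 is 32 + (-11) = 21.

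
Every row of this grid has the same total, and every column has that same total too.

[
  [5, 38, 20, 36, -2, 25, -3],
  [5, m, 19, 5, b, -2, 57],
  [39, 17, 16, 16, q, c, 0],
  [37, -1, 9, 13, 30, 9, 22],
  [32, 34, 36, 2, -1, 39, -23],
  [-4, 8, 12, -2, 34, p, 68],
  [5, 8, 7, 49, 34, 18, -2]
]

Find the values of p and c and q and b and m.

p = 3, c = 27, q = 4, b = 20, m = 15

Rows 1 and 4 both sum to 119, so that's the common total.
The known cells in row 6 total 116, leaving 119 − 116 = 3 for the blank.
The known cells in column 2 total 104, leaving 119 − 104 = 15 for the blank.
The known cells in row 2 total 99, leaving 119 − 99 = 20 for the blank.
The known cells in column 5 total 115, leaving 119 − 115 = 4 for the blank.
The known cells in row 3 total 92, leaving 119 − 92 = 27 for the blank.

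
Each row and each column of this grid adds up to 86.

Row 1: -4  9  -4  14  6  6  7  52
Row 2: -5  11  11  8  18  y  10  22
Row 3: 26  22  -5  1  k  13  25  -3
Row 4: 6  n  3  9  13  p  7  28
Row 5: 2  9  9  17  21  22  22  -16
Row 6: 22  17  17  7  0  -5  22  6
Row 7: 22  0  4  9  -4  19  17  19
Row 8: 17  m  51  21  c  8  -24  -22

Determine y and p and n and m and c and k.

y = 11, p = 12, n = 8, m = 10, c = 25, k = 7

Row 3: 26 + 22 − 5 + 1 + 13 + 25 − 3 = 79, so its missing entry is 86 − 79 = 7.
Column 5: 6 + 18 + 7 + 13 + 21 + 0 − 4 = 61, so its missing entry is 86 − 61 = 25.
Row 8: 17 + 51 + 21 + 25 + 8 − 24 − 22 = 76, so its missing entry is 86 − 76 = 10.
Row 2: -5 + 11 + 11 + 8 + 18 + 10 + 22 = 75, so its missing entry is 86 − 75 = 11.
Column 2: 9 + 11 + 22 + 9 + 17 + 0 + 10 = 78, so its missing entry is 86 − 78 = 8.
Row 4: 6 + 8 + 3 + 9 + 13 + 7 + 28 = 74, so its missing entry is 86 − 74 = 12.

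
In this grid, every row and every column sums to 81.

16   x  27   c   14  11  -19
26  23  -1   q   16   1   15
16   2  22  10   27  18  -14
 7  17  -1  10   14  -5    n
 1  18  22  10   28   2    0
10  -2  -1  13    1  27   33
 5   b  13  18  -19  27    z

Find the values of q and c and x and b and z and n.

q = 1, c = 19, x = 13, b = 10, z = 27, n = 39

Row 4 has 7 + 17 − 1 + 10 + 14 − 5 = 42; the blank must be 81 − 42 = 39.
Column 7 has -19 + 15 − 14 + 39 + 0 + 33 = 54; the blank must be 81 − 54 = 27.
Row 7 has 5 + 13 + 18 − 19 + 27 + 27 = 71; the blank must be 81 − 71 = 10.
Column 2 has 23 + 2 + 17 + 18 − 2 + 10 = 68; the blank must be 81 − 68 = 13.
Row 1 has 16 + 13 + 27 + 14 + 11 − 19 = 62; the blank must be 81 − 62 = 19.
Row 2 has 26 + 23 − 1 + 16 + 1 + 15 = 80; the blank must be 81 − 80 = 1.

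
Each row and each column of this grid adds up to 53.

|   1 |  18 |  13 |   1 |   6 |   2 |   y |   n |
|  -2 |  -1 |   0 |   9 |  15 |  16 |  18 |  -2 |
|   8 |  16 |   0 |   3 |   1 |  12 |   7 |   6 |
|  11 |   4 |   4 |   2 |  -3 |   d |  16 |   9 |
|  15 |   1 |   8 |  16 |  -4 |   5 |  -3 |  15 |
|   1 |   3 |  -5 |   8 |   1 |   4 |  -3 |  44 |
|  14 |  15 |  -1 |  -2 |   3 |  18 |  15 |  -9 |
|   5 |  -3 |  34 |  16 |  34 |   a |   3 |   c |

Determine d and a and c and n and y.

The known cells in column 7 total 53, leaving 53 − 53 = 0 for the blank.
The known cells in row 1 total 41, leaving 53 − 41 = 12 for the blank.
The known cells in column 8 total 75, leaving 53 − 75 = -22 for the blank.
The known cells in row 8 total 67, leaving 53 − 67 = -14 for the blank.
The known cells in row 4 total 43, leaving 53 − 43 = 10 for the blank.

d = 10, a = -14, c = -22, n = 12, y = 0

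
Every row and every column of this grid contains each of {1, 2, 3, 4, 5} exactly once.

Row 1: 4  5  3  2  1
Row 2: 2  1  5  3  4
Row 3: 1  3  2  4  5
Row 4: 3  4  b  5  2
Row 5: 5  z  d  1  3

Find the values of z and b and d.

z = 2, b = 1, d = 4

For row 4, column 3: row 4 already has {2, 3, 4, 5}; that leaves 1.
For row 5, column 2: column 2 already has {1, 3, 4, 5}; that leaves 2.
At (row 5, col 3): row 5 already has {1, 2, 3, 5}, so the value is 4.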